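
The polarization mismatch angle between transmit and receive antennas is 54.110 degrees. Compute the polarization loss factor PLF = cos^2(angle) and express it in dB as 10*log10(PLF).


PLF_linear = cos^2(54.110 deg) = 0.3436667
PLF_dB = 10 * log10(0.3436667) = -4.639 dB

-4.639 dB


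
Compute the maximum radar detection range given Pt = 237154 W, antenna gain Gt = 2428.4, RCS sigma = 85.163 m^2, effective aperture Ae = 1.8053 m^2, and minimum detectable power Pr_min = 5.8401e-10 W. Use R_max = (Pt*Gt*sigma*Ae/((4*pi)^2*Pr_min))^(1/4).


R^4 = 237154*2428.4*85.163*1.8053 / ((4*pi)^2 * 5.8401e-10) = 9.600879e+17
R_max = 9.600879e+17^0.25 = 31302 m

31302 m


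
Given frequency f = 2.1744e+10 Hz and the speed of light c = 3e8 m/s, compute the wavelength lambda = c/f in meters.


lambda = c / f = 3.0000e+08 / 2.1744e+10 = 0.01380 m

0.01380 m


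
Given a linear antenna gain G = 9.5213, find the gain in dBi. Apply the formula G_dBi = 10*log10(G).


G_dBi = 10 * log10(9.5213) = 9.787 dBi

9.787 dBi


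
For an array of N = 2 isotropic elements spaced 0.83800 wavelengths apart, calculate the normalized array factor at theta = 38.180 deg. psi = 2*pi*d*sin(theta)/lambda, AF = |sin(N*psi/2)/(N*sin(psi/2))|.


psi = 2*pi*0.83800*sin(38.180 deg) = 3.254667 rad
AF = |sin(2*3.254667/2) / (2*sin(3.254667/2))| = 0.05651

0.05651


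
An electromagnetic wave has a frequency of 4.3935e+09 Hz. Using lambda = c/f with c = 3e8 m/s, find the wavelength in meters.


lambda = c / f = 3.0000e+08 / 4.3935e+09 = 0.06828 m

0.06828 m


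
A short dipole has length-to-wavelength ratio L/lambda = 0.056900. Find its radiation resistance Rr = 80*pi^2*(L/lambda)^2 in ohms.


Rr = 80 * pi^2 * (0.056900)^2 = 80 * 9.869604 * 3.237610e-03 = 2.556 ohm

2.556 ohm


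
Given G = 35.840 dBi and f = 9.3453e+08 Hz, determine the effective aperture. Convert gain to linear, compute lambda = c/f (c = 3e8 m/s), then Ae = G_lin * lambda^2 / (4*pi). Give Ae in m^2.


lambda = c / f = 3.0000e+08 / 9.3453e+08 = 0.3210170 m
G_linear = 10^(35.840/10) = 3837.072
Ae = G_linear * lambda^2 / (4*pi) = 3837.072 * 0.3210170^2 / (4*pi) = 31.47 m^2

31.47 m^2


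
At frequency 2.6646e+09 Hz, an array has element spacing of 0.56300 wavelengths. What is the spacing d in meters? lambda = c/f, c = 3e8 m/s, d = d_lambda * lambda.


lambda = c / f = 3.0000e+08 / 2.6646e+09 = 0.1125873 m
d = 0.56300 * 0.1125873 = 0.06339 m

0.06339 m


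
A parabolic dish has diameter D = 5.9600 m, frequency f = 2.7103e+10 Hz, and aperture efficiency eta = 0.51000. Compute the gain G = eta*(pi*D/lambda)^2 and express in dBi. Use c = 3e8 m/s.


lambda = c / f = 3.0000e+08 / 2.7103e+10 = 0.01106889 m
G_linear = 0.51000 * (pi * 5.9600 / 0.01106889)^2 = 1.459333e+06
G_dBi = 10 * log10(1.459333e+06) = 61.64 dBi

61.64 dBi


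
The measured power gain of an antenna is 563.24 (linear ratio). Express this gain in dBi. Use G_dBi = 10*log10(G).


G_dBi = 10 * log10(563.24) = 27.51 dBi

27.51 dBi


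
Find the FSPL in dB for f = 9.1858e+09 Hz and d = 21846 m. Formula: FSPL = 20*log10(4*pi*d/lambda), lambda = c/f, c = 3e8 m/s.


lambda = c / f = 3.0000e+08 / 9.1858e+09 = 0.03265910 m
FSPL = 20 * log10(4*pi*21846/0.03265910) = 138.5 dB

138.5 dB


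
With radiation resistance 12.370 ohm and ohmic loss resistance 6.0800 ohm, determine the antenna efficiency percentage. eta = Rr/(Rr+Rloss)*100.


eta = 12.370 / (12.370 + 6.0800) * 100 = 67.05%

67.05%


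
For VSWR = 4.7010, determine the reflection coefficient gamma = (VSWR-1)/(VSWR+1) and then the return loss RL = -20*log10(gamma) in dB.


gamma = (4.7010 - 1) / (4.7010 + 1) = 0.6491844
RL = -20 * log10(0.6491844) = 3.753 dB

3.753 dB


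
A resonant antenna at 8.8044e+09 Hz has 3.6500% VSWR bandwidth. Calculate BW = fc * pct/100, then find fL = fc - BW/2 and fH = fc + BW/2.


BW = 8.8044e+09 * 3.6500/100 = 3.213606e+08 Hz
fL = 8.8044e+09 - 3.213606e+08/2 = 8.644e+09 Hz
fH = 8.8044e+09 + 3.213606e+08/2 = 8.965e+09 Hz

BW=3.214e+08 Hz, fL=8.644e+09 Hz, fH=8.965e+09 Hz


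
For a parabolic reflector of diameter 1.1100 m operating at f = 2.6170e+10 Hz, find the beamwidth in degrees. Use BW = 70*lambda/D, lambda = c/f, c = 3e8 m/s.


lambda = c / f = 3.0000e+08 / 2.6170e+10 = 0.01146351 m
BW = 70 * 0.01146351 / 1.1100 = 0.7229 deg

0.7229 deg


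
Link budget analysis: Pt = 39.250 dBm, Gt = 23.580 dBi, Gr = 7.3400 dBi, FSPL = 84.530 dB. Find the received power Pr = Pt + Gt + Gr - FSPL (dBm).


Pr = 39.250 + 23.580 + 7.3400 - 84.530 = -14.36 dBm

-14.36 dBm


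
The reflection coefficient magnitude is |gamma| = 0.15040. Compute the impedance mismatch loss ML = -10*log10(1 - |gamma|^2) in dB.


ML = -10 * log10(1 - 0.15040^2) = -10 * log10(0.97737984) = 0.09937 dB

0.09937 dB


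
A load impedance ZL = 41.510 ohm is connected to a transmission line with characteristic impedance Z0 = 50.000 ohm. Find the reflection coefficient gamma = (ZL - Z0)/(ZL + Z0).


gamma = (41.510 - 50.000) / (41.510 + 50.000) = -0.09278

-0.09278


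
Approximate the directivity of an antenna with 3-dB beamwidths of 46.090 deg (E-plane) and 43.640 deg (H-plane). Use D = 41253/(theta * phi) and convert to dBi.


D_linear = 41253 / (46.090 * 43.640) = 20.50993
D_dBi = 10 * log10(20.50993) = 13.12 dBi

13.12 dBi


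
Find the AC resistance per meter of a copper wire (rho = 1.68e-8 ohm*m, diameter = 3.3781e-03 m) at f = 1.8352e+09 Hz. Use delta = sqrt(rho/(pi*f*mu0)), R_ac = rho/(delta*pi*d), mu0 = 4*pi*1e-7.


delta = sqrt(1.68e-8 / (pi * 1.8352e+09 * 4*pi*1e-7)) = 1.522766e-06 m
R_ac = 1.68e-8 / (1.522766e-06 * pi * 3.3781e-03) = 1.040 ohm/m

1.040 ohm/m


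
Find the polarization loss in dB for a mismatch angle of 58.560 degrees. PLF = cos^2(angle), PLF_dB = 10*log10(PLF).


PLF_linear = cos^2(58.560 deg) = 0.2720722
PLF_dB = 10 * log10(0.2720722) = -5.653 dB

-5.653 dB


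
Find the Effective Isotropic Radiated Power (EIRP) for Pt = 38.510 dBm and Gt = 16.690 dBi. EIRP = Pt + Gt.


EIRP = Pt + Gt = 38.510 + 16.690 = 55.20 dBm

55.20 dBm


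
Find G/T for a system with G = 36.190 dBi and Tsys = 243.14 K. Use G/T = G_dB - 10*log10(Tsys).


G/T = 36.190 - 10*log10(243.14) = 36.190 - 23.85856 = 12.33 dB/K

12.33 dB/K


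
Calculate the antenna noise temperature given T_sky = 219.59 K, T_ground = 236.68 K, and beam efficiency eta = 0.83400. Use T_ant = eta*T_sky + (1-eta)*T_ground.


T_ant = 0.83400 * 219.59 + (1 - 0.83400) * 236.68 = 222.4 K

222.4 K


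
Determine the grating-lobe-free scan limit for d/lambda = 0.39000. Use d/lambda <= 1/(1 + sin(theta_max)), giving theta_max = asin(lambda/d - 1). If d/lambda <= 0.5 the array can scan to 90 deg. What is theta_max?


lambda/d - 1 = 1/0.39000 - 1 = 1.564103 >= 1
d/lambda <= 0.5, so the array can scan to endfire without grating lobes: theta_max = 90 deg

90 deg


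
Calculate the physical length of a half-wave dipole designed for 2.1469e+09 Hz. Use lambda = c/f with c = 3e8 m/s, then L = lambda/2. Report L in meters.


lambda = c / f = 3.0000e+08 / 2.1469e+09 = 0.1397364 m
L = lambda / 2 = 0.1397364 / 2 = 0.06987 m

0.06987 m


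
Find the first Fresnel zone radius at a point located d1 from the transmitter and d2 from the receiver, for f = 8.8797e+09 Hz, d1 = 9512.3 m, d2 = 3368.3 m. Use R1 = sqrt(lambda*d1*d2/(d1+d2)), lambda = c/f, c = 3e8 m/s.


lambda = c / f = 3.0000e+08 / 8.8797e+09 = 0.03378493 m
R1 = sqrt(0.03378493 * 9512.3 * 3368.3 / (9512.3 + 3368.3)) = 9.167 m

9.167 m


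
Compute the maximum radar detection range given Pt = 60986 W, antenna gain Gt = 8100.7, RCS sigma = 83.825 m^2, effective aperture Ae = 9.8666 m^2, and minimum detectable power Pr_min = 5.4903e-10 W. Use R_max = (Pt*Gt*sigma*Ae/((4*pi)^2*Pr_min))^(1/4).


R^4 = 60986*8100.7*83.825*9.8666 / ((4*pi)^2 * 5.4903e-10) = 4.712789e+18
R_max = 4.712789e+18^0.25 = 46593 m

46593 m


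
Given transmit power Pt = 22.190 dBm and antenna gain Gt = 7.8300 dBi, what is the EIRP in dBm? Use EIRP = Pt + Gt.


EIRP = Pt + Gt = 22.190 + 7.8300 = 30.02 dBm

30.02 dBm


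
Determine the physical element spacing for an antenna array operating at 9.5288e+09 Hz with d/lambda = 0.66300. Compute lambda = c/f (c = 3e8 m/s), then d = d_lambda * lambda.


lambda = c / f = 3.0000e+08 / 9.5288e+09 = 0.03148350 m
d = 0.66300 * 0.03148350 = 0.02087 m

0.02087 m


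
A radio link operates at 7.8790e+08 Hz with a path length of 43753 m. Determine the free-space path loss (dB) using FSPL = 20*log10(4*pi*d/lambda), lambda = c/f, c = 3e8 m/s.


lambda = c / f = 3.0000e+08 / 7.8790e+08 = 0.3807590 m
FSPL = 20 * log10(4*pi*43753/0.3807590) = 123.2 dB

123.2 dB


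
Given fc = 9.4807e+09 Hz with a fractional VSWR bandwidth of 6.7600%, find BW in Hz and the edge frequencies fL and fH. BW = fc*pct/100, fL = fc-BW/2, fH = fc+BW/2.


BW = 9.4807e+09 * 6.7600/100 = 6.408953e+08 Hz
fL = 9.4807e+09 - 6.408953e+08/2 = 9.160e+09 Hz
fH = 9.4807e+09 + 6.408953e+08/2 = 9.801e+09 Hz

BW=6.409e+08 Hz, fL=9.160e+09 Hz, fH=9.801e+09 Hz


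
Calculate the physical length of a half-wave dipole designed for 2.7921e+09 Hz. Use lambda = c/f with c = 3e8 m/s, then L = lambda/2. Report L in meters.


lambda = c / f = 3.0000e+08 / 2.7921e+09 = 0.1074460 m
L = lambda / 2 = 0.1074460 / 2 = 0.05372 m

0.05372 m


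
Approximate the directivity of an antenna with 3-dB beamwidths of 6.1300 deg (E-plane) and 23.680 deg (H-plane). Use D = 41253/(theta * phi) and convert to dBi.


D_linear = 41253 / (6.1300 * 23.680) = 284.1930
D_dBi = 10 * log10(284.1930) = 24.54 dBi

24.54 dBi


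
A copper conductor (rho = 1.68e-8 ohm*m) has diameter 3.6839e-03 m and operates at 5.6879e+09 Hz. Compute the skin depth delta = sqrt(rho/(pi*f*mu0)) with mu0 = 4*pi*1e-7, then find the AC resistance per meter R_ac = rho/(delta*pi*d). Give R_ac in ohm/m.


delta = sqrt(1.68e-8 / (pi * 5.6879e+09 * 4*pi*1e-7)) = 8.649655e-07 m
R_ac = 1.68e-8 / (8.649655e-07 * pi * 3.6839e-03) = 1.678 ohm/m

1.678 ohm/m


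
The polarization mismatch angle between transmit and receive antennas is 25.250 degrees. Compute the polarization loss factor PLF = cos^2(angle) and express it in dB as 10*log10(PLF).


PLF_linear = cos^2(25.250 deg) = 0.8180391
PLF_dB = 10 * log10(0.8180391) = -0.8723 dB

-0.8723 dB


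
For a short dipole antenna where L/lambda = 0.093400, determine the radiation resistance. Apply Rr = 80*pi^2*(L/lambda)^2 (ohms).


Rr = 80 * pi^2 * (0.093400)^2 = 80 * 9.869604 * 8.723560e-03 = 6.888 ohm

6.888 ohm


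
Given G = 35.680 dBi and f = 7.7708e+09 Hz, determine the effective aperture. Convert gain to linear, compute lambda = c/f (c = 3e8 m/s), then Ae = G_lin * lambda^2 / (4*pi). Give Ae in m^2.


lambda = c / f = 3.0000e+08 / 7.7708e+09 = 0.03860606 m
G_linear = 10^(35.680/10) = 3698.282
Ae = G_linear * lambda^2 / (4*pi) = 3698.282 * 0.03860606^2 / (4*pi) = 0.4386 m^2

0.4386 m^2


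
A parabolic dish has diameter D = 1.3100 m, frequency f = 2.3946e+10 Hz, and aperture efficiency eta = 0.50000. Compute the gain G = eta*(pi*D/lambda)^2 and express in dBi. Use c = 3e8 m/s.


lambda = c / f = 3.0000e+08 / 2.3946e+10 = 0.01252819 m
G_linear = 0.50000 * (pi * 1.3100 / 0.01252819)^2 = 53955.49
G_dBi = 10 * log10(53955.49) = 47.32 dBi

47.32 dBi


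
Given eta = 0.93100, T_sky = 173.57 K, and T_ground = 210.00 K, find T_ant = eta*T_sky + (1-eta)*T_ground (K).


T_ant = 0.93100 * 173.57 + (1 - 0.93100) * 210.00 = 176.1 K

176.1 K


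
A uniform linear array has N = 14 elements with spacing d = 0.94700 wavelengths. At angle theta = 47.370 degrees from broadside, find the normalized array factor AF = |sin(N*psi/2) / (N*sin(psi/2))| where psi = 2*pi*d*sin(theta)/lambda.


psi = 2*pi*0.94700*sin(47.370 deg) = 4.377798 rad
AF = |sin(14*4.377798/2) / (14*sin(4.377798/2))| = 0.06110

0.06110


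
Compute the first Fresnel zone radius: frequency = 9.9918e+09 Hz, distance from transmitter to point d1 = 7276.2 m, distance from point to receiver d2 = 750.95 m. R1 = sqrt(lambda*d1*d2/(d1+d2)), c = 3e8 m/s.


lambda = c / f = 3.0000e+08 / 9.9918e+09 = 0.03002462 m
R1 = sqrt(0.03002462 * 7276.2 * 750.95 / (7276.2 + 750.95)) = 4.521 m

4.521 m


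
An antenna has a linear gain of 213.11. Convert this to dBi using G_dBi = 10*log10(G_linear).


G_dBi = 10 * log10(213.11) = 23.29 dBi

23.29 dBi


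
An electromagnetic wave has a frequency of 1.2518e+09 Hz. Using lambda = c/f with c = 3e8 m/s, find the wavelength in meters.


lambda = c / f = 3.0000e+08 / 1.2518e+09 = 0.2397 m

0.2397 m


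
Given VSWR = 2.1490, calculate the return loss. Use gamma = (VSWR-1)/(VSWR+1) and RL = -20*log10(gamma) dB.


gamma = (2.1490 - 1) / (2.1490 + 1) = 0.3648777
RL = -20 * log10(0.3648777) = 8.757 dB

8.757 dB


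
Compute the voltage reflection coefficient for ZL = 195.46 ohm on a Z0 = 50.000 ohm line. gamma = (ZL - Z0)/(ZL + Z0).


gamma = (195.46 - 50.000) / (195.46 + 50.000) = 0.5926

0.5926


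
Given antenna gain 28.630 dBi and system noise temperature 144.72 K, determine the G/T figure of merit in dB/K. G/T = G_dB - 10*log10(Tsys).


G/T = 28.630 - 10*log10(144.72) = 28.630 - 21.60529 = 7.025 dB/K

7.025 dB/K


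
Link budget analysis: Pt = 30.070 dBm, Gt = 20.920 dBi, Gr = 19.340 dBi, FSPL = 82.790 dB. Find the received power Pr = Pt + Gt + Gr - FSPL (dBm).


Pr = 30.070 + 20.920 + 19.340 - 82.790 = -12.46 dBm

-12.46 dBm


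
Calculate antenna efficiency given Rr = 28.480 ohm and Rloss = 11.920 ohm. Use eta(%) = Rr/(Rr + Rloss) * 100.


eta = 28.480 / (28.480 + 11.920) * 100 = 70.50%

70.50%


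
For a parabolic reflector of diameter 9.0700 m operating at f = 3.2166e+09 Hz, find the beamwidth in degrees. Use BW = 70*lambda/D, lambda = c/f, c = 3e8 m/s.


lambda = c / f = 3.0000e+08 / 3.2166e+09 = 0.09326618 m
BW = 70 * 0.09326618 / 9.0700 = 0.7198 deg

0.7198 deg


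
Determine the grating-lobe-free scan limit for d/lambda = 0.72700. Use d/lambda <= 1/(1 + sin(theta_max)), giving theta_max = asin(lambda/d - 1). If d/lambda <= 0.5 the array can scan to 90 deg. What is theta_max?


lambda/d - 1 = 1/0.72700 - 1 = 0.3755158
theta_max = asin(0.3755158) = 22.06 deg

22.06 deg


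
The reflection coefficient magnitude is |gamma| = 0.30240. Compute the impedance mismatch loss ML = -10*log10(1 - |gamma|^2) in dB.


ML = -10 * log10(1 - 0.30240^2) = -10 * log10(0.90855424) = 0.4165 dB

0.4165 dB


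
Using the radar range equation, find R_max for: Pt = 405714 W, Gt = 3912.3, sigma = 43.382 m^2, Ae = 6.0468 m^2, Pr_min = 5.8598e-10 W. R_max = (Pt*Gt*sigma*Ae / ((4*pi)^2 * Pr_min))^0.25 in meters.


R^4 = 405714*3912.3*43.382*6.0468 / ((4*pi)^2 * 5.8598e-10) = 4.499713e+18
R_max = 4.499713e+18^0.25 = 46057 m

46057 m


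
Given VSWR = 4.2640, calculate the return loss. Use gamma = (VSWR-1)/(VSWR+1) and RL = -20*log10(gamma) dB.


gamma = (4.2640 - 1) / (4.2640 + 1) = 0.6200608
RL = -20 * log10(0.6200608) = 4.151 dB

4.151 dB


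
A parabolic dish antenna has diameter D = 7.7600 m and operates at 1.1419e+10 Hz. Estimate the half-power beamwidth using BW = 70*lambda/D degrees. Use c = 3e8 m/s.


lambda = c / f = 3.0000e+08 / 1.1419e+10 = 0.02627200 m
BW = 70 * 0.02627200 / 7.7600 = 0.2370 deg

0.2370 deg


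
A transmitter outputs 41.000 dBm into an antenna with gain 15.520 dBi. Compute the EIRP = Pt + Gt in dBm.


EIRP = Pt + Gt = 41.000 + 15.520 = 56.52 dBm

56.52 dBm


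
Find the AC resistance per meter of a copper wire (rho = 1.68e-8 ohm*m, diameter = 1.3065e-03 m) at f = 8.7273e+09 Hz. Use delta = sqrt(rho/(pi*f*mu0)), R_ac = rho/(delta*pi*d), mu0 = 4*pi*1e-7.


delta = sqrt(1.68e-8 / (pi * 8.7273e+09 * 4*pi*1e-7)) = 6.982884e-07 m
R_ac = 1.68e-8 / (6.982884e-07 * pi * 1.3065e-03) = 5.862 ohm/m

5.862 ohm/m


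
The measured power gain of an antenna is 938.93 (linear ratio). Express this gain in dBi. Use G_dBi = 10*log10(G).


G_dBi = 10 * log10(938.93) = 29.73 dBi

29.73 dBi


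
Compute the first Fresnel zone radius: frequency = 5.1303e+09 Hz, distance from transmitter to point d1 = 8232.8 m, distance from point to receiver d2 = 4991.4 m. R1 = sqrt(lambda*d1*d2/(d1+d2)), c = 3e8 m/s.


lambda = c / f = 3.0000e+08 / 5.1303e+09 = 0.05847611 m
R1 = sqrt(0.05847611 * 8232.8 * 4991.4 / (8232.8 + 4991.4)) = 13.48 m

13.48 m


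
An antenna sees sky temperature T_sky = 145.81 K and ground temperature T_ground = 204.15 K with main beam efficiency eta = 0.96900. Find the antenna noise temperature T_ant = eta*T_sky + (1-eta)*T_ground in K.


T_ant = 0.96900 * 145.81 + (1 - 0.96900) * 204.15 = 147.6 K

147.6 K


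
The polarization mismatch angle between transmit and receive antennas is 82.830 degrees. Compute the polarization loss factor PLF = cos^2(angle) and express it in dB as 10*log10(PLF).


PLF_linear = cos^2(82.830 deg) = 0.01557847
PLF_dB = 10 * log10(0.01557847) = -18.07 dB

-18.07 dB


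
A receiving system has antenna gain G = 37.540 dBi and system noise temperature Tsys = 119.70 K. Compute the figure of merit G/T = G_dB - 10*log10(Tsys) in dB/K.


G/T = 37.540 - 10*log10(119.70) = 37.540 - 20.78094 = 16.76 dB/K

16.76 dB/K


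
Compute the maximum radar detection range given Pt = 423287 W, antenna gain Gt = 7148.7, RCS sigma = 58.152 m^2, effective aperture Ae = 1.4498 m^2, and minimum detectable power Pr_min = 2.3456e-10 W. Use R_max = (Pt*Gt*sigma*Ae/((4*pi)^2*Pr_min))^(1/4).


R^4 = 423287*7148.7*58.152*1.4498 / ((4*pi)^2 * 2.3456e-10) = 6.887491e+18
R_max = 6.887491e+18^0.25 = 51229 m

51229 m


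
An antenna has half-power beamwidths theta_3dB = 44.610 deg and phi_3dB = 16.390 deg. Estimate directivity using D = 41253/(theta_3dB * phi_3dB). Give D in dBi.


D_linear = 41253 / (44.610 * 16.390) = 56.42147
D_dBi = 10 * log10(56.42147) = 17.51 dBi

17.51 dBi


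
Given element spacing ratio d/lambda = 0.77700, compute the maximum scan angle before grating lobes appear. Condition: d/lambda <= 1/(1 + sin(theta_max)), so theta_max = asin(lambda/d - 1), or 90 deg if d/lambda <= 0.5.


lambda/d - 1 = 1/0.77700 - 1 = 0.2870013
theta_max = asin(0.2870013) = 16.68 deg

16.68 deg


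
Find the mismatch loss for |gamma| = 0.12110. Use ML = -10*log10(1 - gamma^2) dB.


ML = -10 * log10(1 - 0.12110^2) = -10 * log10(0.98533479) = 0.06416 dB

0.06416 dB


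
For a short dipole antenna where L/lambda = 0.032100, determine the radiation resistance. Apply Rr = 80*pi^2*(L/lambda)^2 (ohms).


Rr = 80 * pi^2 * (0.032100)^2 = 80 * 9.869604 * 1.030410e-03 = 0.8136 ohm

0.8136 ohm


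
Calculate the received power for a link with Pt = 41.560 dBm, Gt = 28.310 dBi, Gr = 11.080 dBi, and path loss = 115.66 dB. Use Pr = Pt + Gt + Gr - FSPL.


Pr = 41.560 + 28.310 + 11.080 - 115.66 = -34.71 dBm

-34.71 dBm


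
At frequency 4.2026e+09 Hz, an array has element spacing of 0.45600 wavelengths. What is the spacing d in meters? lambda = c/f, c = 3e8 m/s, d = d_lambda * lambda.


lambda = c / f = 3.0000e+08 / 4.2026e+09 = 0.07138438 m
d = 0.45600 * 0.07138438 = 0.03255 m

0.03255 m


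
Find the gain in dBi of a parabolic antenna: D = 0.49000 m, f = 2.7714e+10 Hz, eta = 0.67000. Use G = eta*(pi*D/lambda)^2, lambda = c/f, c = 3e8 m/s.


lambda = c / f = 3.0000e+08 / 2.7714e+10 = 0.01082485 m
G_linear = 0.67000 * (pi * 0.49000 / 0.01082485)^2 = 13549.49
G_dBi = 10 * log10(13549.49) = 41.32 dBi

41.32 dBi


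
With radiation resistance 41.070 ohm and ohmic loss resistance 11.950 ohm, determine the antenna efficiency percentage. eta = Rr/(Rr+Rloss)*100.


eta = 41.070 / (41.070 + 11.950) * 100 = 77.46%

77.46%


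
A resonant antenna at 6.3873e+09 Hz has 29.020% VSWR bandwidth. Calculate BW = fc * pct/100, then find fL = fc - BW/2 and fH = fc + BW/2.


BW = 6.3873e+09 * 29.020/100 = 1.853594e+09 Hz
fL = 6.3873e+09 - 1.853594e+09/2 = 5.461e+09 Hz
fH = 6.3873e+09 + 1.853594e+09/2 = 7.314e+09 Hz

BW=1.854e+09 Hz, fL=5.461e+09 Hz, fH=7.314e+09 Hz


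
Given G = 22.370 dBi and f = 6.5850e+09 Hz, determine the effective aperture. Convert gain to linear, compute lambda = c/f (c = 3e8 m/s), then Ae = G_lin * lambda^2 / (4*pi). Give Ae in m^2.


lambda = c / f = 3.0000e+08 / 6.5850e+09 = 0.04555809 m
G_linear = 10^(22.370/10) = 172.5838
Ae = G_linear * lambda^2 / (4*pi) = 172.5838 * 0.04555809^2 / (4*pi) = 0.02851 m^2

0.02851 m^2


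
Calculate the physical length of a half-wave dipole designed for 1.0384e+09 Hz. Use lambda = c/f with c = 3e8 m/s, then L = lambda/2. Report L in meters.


lambda = c / f = 3.0000e+08 / 1.0384e+09 = 0.2889060 m
L = lambda / 2 = 0.2889060 / 2 = 0.1445 m

0.1445 m


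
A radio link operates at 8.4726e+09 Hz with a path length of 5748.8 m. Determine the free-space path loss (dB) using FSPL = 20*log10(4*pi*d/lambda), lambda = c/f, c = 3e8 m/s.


lambda = c / f = 3.0000e+08 / 8.4726e+09 = 0.03540826 m
FSPL = 20 * log10(4*pi*5748.8/0.03540826) = 126.2 dB

126.2 dB


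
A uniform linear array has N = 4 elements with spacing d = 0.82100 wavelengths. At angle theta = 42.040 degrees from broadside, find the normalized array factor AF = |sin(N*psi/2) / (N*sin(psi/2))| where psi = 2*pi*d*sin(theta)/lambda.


psi = 2*pi*0.82100*sin(42.040 deg) = 3.454382 rad
AF = |sin(4*3.454382/2) / (4*sin(3.454382/2))| = 0.1482

0.1482


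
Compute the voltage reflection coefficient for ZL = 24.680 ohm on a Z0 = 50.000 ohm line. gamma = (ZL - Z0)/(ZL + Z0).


gamma = (24.680 - 50.000) / (24.680 + 50.000) = -0.3390

-0.3390


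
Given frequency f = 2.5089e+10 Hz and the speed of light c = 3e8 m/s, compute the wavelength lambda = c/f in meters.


lambda = c / f = 3.0000e+08 / 2.5089e+10 = 0.01196 m

0.01196 m


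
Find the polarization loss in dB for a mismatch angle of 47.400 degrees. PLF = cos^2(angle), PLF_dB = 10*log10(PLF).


PLF_linear = cos^2(47.400 deg) = 0.4581611
PLF_dB = 10 * log10(0.4581611) = -3.390 dB

-3.390 dB


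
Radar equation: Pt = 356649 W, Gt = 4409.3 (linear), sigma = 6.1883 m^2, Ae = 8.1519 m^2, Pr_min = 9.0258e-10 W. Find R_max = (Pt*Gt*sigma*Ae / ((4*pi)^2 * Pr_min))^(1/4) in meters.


R^4 = 356649*4409.3*6.1883*8.1519 / ((4*pi)^2 * 9.0258e-10) = 5.565900e+17
R_max = 5.565900e+17^0.25 = 27314 m

27314 m


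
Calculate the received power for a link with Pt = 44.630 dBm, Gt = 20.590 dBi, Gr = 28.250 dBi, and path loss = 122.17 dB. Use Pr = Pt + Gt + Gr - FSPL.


Pr = 44.630 + 20.590 + 28.250 - 122.17 = -28.70 dBm

-28.70 dBm


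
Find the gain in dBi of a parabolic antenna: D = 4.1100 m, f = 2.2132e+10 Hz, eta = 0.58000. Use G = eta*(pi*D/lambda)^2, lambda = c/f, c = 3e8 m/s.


lambda = c / f = 3.0000e+08 / 2.2132e+10 = 0.01355503 m
G_linear = 0.58000 * (pi * 4.1100 / 0.01355503)^2 = 526272.2
G_dBi = 10 * log10(526272.2) = 57.21 dBi

57.21 dBi


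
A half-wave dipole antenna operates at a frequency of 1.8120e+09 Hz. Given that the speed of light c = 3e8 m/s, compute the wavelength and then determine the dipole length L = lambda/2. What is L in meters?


lambda = c / f = 3.0000e+08 / 1.8120e+09 = 0.1655629 m
L = lambda / 2 = 0.1655629 / 2 = 0.08278 m

0.08278 m


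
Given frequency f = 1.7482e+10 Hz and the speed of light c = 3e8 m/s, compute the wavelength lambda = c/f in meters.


lambda = c / f = 3.0000e+08 / 1.7482e+10 = 0.01716 m

0.01716 m


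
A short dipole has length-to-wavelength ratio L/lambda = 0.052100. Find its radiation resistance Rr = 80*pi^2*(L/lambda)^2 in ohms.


Rr = 80 * pi^2 * (0.052100)^2 = 80 * 9.869604 * 2.714410e-03 = 2.143 ohm

2.143 ohm


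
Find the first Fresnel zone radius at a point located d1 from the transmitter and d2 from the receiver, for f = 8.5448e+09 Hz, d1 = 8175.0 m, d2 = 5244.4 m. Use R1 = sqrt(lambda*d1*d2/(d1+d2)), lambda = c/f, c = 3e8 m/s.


lambda = c / f = 3.0000e+08 / 8.5448e+09 = 0.03510907 m
R1 = sqrt(0.03510907 * 8175.0 * 5244.4 / (8175.0 + 5244.4)) = 10.59 m

10.59 m


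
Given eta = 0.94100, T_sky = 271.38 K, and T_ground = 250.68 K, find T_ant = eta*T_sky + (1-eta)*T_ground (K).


T_ant = 0.94100 * 271.38 + (1 - 0.94100) * 250.68 = 270.2 K

270.2 K


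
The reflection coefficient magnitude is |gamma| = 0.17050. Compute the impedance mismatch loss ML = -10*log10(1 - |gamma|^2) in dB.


ML = -10 * log10(1 - 0.17050^2) = -10 * log10(0.97092975) = 0.1281 dB

0.1281 dB


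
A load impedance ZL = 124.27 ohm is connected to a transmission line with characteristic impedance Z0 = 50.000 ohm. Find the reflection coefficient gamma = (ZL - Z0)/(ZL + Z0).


gamma = (124.27 - 50.000) / (124.27 + 50.000) = 0.4262

0.4262


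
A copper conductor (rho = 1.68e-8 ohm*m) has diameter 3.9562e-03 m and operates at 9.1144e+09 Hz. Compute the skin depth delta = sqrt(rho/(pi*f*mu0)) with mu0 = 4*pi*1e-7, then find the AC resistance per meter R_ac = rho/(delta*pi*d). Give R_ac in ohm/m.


delta = sqrt(1.68e-8 / (pi * 9.1144e+09 * 4*pi*1e-7)) = 6.832989e-07 m
R_ac = 1.68e-8 / (6.832989e-07 * pi * 3.9562e-03) = 1.978 ohm/m

1.978 ohm/m


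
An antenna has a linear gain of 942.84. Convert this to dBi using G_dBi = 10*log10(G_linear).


G_dBi = 10 * log10(942.84) = 29.74 dBi

29.74 dBi


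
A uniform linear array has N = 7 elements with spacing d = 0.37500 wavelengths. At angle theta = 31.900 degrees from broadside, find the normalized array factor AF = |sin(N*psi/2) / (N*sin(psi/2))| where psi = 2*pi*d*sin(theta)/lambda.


psi = 2*pi*0.37500*sin(31.900 deg) = 1.245103 rad
AF = |sin(7*1.245103/2) / (7*sin(1.245103/2))| = 0.2298

0.2298


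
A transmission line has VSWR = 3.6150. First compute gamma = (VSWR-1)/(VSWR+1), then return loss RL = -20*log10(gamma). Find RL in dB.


gamma = (3.6150 - 1) / (3.6150 + 1) = 0.5666306
RL = -20 * log10(0.5666306) = 4.934 dB

4.934 dB


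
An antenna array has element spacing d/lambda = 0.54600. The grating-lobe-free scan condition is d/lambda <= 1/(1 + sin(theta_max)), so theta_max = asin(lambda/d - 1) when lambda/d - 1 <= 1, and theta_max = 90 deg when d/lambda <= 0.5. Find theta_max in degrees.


lambda/d - 1 = 1/0.54600 - 1 = 0.8315018
theta_max = asin(0.8315018) = 56.25 deg

56.25 deg


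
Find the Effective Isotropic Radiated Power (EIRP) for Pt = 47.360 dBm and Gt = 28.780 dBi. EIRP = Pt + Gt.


EIRP = Pt + Gt = 47.360 + 28.780 = 76.14 dBm

76.14 dBm


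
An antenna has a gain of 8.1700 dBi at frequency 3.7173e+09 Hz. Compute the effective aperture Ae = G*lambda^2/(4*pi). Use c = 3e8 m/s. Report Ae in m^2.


lambda = c / f = 3.0000e+08 / 3.7173e+09 = 0.08070374 m
G_linear = 10^(8.1700/10) = 6.561453
Ae = G_linear * lambda^2 / (4*pi) = 6.561453 * 0.08070374^2 / (4*pi) = 3.401e-03 m^2

3.401e-03 m^2


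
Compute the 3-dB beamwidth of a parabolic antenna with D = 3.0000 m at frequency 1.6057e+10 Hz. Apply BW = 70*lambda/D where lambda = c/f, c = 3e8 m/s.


lambda = c / f = 3.0000e+08 / 1.6057e+10 = 0.01868344 m
BW = 70 * 0.01868344 / 3.0000 = 0.4359 deg

0.4359 deg


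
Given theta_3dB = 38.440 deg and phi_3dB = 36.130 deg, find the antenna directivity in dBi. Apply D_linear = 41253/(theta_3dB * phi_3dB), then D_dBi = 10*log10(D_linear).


D_linear = 41253 / (38.440 * 36.130) = 29.70327
D_dBi = 10 * log10(29.70327) = 14.73 dBi

14.73 dBi


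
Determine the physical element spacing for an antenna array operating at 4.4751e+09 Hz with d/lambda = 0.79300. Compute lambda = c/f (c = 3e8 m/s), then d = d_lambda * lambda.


lambda = c / f = 3.0000e+08 / 4.4751e+09 = 0.06703761 m
d = 0.79300 * 0.06703761 = 0.05316 m

0.05316 m


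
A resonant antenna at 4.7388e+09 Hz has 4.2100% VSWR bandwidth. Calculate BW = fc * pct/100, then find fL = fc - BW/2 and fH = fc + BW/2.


BW = 4.7388e+09 * 4.2100/100 = 1.995035e+08 Hz
fL = 4.7388e+09 - 1.995035e+08/2 = 4.639e+09 Hz
fH = 4.7388e+09 + 1.995035e+08/2 = 4.839e+09 Hz

BW=1.995e+08 Hz, fL=4.639e+09 Hz, fH=4.839e+09 Hz


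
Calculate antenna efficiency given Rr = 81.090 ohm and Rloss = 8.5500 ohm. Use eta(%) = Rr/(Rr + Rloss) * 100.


eta = 81.090 / (81.090 + 8.5500) * 100 = 90.46%

90.46%


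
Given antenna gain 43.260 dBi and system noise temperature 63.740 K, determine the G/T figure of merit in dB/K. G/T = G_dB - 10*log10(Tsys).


G/T = 43.260 - 10*log10(63.740) = 43.260 - 18.04412 = 25.22 dB/K

25.22 dB/K


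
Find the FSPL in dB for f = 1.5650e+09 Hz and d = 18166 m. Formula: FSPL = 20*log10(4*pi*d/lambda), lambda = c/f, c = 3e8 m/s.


lambda = c / f = 3.0000e+08 / 1.5650e+09 = 0.1916933 m
FSPL = 20 * log10(4*pi*18166/0.1916933) = 121.5 dB

121.5 dB


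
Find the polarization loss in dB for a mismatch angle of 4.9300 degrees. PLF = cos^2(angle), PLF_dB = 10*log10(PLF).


PLF_linear = cos^2(4.9300 deg) = 0.9926146
PLF_dB = 10 * log10(0.9926146) = -0.03219 dB

-0.03219 dB


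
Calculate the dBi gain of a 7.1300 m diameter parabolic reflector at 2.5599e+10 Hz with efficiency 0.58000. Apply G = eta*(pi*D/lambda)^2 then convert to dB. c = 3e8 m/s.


lambda = c / f = 3.0000e+08 / 2.5599e+10 = 0.01171921 m
G_linear = 0.58000 * (pi * 7.1300 / 0.01171921)^2 = 2.118898e+06
G_dBi = 10 * log10(2.118898e+06) = 63.26 dBi

63.26 dBi


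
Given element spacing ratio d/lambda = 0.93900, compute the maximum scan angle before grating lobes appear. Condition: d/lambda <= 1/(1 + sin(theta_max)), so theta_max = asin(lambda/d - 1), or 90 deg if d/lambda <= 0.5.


lambda/d - 1 = 1/0.93900 - 1 = 0.06496273
theta_max = asin(0.06496273) = 3.725 deg

3.725 deg


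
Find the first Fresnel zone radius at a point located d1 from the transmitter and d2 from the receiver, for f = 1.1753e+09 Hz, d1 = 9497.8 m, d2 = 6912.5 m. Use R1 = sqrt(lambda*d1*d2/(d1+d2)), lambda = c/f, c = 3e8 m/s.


lambda = c / f = 3.0000e+08 / 1.1753e+09 = 0.2552540 m
R1 = sqrt(0.2552540 * 9497.8 * 6912.5 / (9497.8 + 6912.5)) = 31.96 m

31.96 m


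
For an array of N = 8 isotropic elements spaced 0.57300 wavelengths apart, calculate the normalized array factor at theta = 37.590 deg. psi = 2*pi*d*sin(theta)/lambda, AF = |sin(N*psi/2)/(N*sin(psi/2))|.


psi = 2*pi*0.57300*sin(37.590 deg) = 2.196187 rad
AF = |sin(8*2.196187/2) / (8*sin(2.196187/2))| = 0.08385

0.08385


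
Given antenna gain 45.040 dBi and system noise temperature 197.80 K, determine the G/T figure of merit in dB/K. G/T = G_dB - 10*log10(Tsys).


G/T = 45.040 - 10*log10(197.80) = 45.040 - 22.96226 = 22.08 dB/K

22.08 dB/K


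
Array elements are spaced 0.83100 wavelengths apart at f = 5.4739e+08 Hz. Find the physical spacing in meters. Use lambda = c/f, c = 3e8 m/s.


lambda = c / f = 3.0000e+08 / 5.4739e+08 = 0.5480553 m
d = 0.83100 * 0.5480553 = 0.4554 m

0.4554 m


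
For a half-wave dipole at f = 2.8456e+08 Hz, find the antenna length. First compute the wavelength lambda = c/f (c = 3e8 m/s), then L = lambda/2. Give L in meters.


lambda = c / f = 3.0000e+08 / 2.8456e+08 = 1.054259 m
L = lambda / 2 = 1.054259 / 2 = 0.5271 m

0.5271 m


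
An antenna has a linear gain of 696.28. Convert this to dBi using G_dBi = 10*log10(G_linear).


G_dBi = 10 * log10(696.28) = 28.43 dBi

28.43 dBi


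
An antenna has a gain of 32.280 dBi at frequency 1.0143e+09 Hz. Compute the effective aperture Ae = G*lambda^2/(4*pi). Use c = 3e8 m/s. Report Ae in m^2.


lambda = c / f = 3.0000e+08 / 1.0143e+09 = 0.2957705 m
G_linear = 10^(32.280/10) = 1690.441
Ae = G_linear * lambda^2 / (4*pi) = 1690.441 * 0.2957705^2 / (4*pi) = 11.77 m^2

11.77 m^2


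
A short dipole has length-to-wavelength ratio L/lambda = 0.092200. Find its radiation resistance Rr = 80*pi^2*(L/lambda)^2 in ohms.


Rr = 80 * pi^2 * (0.092200)^2 = 80 * 9.869604 * 8.500840e-03 = 6.712 ohm

6.712 ohm


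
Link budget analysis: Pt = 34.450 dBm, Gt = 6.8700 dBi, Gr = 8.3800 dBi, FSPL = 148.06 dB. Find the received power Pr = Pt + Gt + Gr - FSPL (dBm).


Pr = 34.450 + 6.8700 + 8.3800 - 148.06 = -98.36 dBm

-98.36 dBm


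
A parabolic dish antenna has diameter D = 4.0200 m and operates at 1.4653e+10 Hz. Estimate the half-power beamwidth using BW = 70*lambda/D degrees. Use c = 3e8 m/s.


lambda = c / f = 3.0000e+08 / 1.4653e+10 = 0.02047362 m
BW = 70 * 0.02047362 / 4.0200 = 0.3565 deg

0.3565 deg


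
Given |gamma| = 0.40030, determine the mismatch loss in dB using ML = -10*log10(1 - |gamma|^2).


ML = -10 * log10(1 - 0.40030^2) = -10 * log10(0.83975991) = 0.7584 dB

0.7584 dB


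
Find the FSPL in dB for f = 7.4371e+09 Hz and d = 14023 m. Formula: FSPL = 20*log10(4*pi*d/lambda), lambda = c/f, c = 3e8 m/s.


lambda = c / f = 3.0000e+08 / 7.4371e+09 = 0.04033830 m
FSPL = 20 * log10(4*pi*14023/0.04033830) = 132.8 dB

132.8 dB


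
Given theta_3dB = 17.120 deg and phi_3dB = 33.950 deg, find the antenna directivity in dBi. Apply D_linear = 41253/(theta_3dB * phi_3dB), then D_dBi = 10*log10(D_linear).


D_linear = 41253 / (17.120 * 33.950) = 70.97608
D_dBi = 10 * log10(70.97608) = 18.51 dBi

18.51 dBi


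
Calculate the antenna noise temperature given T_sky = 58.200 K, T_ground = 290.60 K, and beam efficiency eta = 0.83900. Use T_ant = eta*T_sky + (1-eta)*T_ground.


T_ant = 0.83900 * 58.200 + (1 - 0.83900) * 290.60 = 95.62 K

95.62 K


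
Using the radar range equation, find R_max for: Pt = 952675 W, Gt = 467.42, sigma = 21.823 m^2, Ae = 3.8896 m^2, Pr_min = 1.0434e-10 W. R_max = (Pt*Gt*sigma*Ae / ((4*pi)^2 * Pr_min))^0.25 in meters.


R^4 = 952675*467.42*21.823*3.8896 / ((4*pi)^2 * 1.0434e-10) = 2.294040e+18
R_max = 2.294040e+18^0.25 = 38918 m

38918 m


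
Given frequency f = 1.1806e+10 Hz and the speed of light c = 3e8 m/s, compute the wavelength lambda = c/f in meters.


lambda = c / f = 3.0000e+08 / 1.1806e+10 = 0.02541 m

0.02541 m


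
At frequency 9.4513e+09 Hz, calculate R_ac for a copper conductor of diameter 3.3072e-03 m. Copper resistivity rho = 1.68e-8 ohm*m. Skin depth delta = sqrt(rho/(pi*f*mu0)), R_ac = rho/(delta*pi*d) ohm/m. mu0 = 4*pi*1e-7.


delta = sqrt(1.68e-8 / (pi * 9.4513e+09 * 4*pi*1e-7)) = 6.710100e-07 m
R_ac = 1.68e-8 / (6.710100e-07 * pi * 3.3072e-03) = 2.410 ohm/m

2.410 ohm/m


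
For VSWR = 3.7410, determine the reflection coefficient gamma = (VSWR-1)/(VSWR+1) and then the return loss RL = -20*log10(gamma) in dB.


gamma = (3.7410 - 1) / (3.7410 + 1) = 0.5781481
RL = -20 * log10(0.5781481) = 4.759 dB

4.759 dB


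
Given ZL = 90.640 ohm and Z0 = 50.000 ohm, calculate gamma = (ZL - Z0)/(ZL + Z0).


gamma = (90.640 - 50.000) / (90.640 + 50.000) = 0.2890

0.2890


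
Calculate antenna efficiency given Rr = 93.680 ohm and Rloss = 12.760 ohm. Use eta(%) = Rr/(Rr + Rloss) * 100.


eta = 93.680 / (93.680 + 12.760) * 100 = 88.01%

88.01%


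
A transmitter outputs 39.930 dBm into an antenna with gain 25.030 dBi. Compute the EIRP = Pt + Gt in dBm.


EIRP = Pt + Gt = 39.930 + 25.030 = 64.96 dBm

64.96 dBm


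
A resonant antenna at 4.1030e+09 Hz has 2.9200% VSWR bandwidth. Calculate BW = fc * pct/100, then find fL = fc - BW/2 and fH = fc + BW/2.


BW = 4.1030e+09 * 2.9200/100 = 1.198076e+08 Hz
fL = 4.1030e+09 - 1.198076e+08/2 = 4.043e+09 Hz
fH = 4.1030e+09 + 1.198076e+08/2 = 4.163e+09 Hz

BW=1.198e+08 Hz, fL=4.043e+09 Hz, fH=4.163e+09 Hz


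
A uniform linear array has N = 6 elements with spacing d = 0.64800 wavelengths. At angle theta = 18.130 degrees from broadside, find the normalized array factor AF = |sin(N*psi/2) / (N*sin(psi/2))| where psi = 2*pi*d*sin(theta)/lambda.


psi = 2*pi*0.64800*sin(18.130 deg) = 1.266947 rad
AF = |sin(6*1.266947/2) / (6*sin(1.266947/2))| = 0.1725

0.1725


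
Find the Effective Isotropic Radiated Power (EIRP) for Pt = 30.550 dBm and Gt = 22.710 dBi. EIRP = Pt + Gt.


EIRP = Pt + Gt = 30.550 + 22.710 = 53.26 dBm

53.26 dBm


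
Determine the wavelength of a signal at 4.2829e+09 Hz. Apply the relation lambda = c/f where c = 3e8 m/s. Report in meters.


lambda = c / f = 3.0000e+08 / 4.2829e+09 = 0.07005 m

0.07005 m


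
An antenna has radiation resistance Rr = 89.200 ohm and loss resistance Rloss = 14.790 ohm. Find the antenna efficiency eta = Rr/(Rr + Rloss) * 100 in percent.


eta = 89.200 / (89.200 + 14.790) * 100 = 85.78%

85.78%


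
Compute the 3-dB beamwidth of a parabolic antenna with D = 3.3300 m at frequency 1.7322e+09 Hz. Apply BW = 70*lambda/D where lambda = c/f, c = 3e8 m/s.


lambda = c / f = 3.0000e+08 / 1.7322e+09 = 0.1731902 m
BW = 70 * 0.1731902 / 3.3300 = 3.641 deg

3.641 deg


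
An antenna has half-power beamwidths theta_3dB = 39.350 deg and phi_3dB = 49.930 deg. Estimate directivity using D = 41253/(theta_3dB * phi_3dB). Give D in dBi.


D_linear = 41253 / (39.350 * 49.930) = 20.99661
D_dBi = 10 * log10(20.99661) = 13.22 dBi

13.22 dBi


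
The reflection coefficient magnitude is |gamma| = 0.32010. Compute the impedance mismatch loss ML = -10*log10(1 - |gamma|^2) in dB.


ML = -10 * log10(1 - 0.32010^2) = -10 * log10(0.89753599) = 0.4695 dB

0.4695 dB


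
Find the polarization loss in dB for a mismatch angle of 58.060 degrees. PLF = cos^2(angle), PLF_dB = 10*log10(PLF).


PLF_linear = cos^2(58.060 deg) = 0.2798737
PLF_dB = 10 * log10(0.2798737) = -5.530 dB

-5.530 dB


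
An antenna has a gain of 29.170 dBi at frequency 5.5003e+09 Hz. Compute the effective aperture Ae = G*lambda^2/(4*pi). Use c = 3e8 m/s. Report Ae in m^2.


lambda = c / f = 3.0000e+08 / 5.5003e+09 = 0.05454248 m
G_linear = 10^(29.170/10) = 826.0379
Ae = G_linear * lambda^2 / (4*pi) = 826.0379 * 0.05454248^2 / (4*pi) = 0.1956 m^2

0.1956 m^2


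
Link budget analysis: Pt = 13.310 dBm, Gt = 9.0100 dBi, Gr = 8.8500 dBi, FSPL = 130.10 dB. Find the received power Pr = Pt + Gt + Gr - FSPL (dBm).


Pr = 13.310 + 9.0100 + 8.8500 - 130.10 = -98.93 dBm

-98.93 dBm


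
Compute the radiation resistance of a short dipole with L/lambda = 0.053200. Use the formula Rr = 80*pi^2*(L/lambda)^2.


Rr = 80 * pi^2 * (0.053200)^2 = 80 * 9.869604 * 2.830240e-03 = 2.235 ohm

2.235 ohm


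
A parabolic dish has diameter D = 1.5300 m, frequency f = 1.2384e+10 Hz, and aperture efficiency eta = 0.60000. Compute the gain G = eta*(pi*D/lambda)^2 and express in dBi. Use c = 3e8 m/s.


lambda = c / f = 3.0000e+08 / 1.2384e+10 = 0.02422481 m
G_linear = 0.60000 * (pi * 1.5300 / 0.02422481)^2 = 23621.81
G_dBi = 10 * log10(23621.81) = 43.73 dBi

43.73 dBi


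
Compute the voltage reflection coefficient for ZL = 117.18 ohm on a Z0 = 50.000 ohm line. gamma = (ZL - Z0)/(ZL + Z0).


gamma = (117.18 - 50.000) / (117.18 + 50.000) = 0.4018

0.4018


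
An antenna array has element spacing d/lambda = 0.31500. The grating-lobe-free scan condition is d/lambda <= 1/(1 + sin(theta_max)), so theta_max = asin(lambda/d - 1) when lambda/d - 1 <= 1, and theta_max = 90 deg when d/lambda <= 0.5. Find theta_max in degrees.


lambda/d - 1 = 1/0.31500 - 1 = 2.174603 >= 1
d/lambda <= 0.5, so the array can scan to endfire without grating lobes: theta_max = 90 deg

90 deg


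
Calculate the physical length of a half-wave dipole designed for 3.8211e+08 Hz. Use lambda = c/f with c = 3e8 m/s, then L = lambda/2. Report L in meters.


lambda = c / f = 3.0000e+08 / 3.8211e+08 = 0.7851142 m
L = lambda / 2 = 0.7851142 / 2 = 0.3926 m

0.3926 m


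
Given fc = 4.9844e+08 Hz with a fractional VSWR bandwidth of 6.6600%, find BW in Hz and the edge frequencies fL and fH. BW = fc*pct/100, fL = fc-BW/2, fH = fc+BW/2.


BW = 4.9844e+08 * 6.6600/100 = 3.319610e+07 Hz
fL = 4.9844e+08 - 3.319610e+07/2 = 4.818e+08 Hz
fH = 4.9844e+08 + 3.319610e+07/2 = 5.150e+08 Hz

BW=3.320e+07 Hz, fL=4.818e+08 Hz, fH=5.150e+08 Hz


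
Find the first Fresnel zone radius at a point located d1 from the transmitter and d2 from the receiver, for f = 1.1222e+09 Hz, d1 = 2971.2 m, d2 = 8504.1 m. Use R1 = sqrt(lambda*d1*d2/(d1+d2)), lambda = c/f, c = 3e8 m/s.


lambda = c / f = 3.0000e+08 / 1.1222e+09 = 0.2673320 m
R1 = sqrt(0.2673320 * 2971.2 * 8504.1 / (2971.2 + 8504.1)) = 24.26 m

24.26 m
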